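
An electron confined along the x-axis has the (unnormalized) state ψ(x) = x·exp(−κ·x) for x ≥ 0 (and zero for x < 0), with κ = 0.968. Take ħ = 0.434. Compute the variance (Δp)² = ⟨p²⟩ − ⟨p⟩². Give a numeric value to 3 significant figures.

0.176

Compute ⟨p⟩ and ⟨p²⟩ separately; (Δp)² = ⟨p²⟩ − ⟨p⟩².
Differentiate x·exp(−κ·x) with the product rule; every integrand then reduces to terms xʲ·e^(−2κx) on [0, ∞), with ∫₀^∞ xʲ·e^(−2κx) dx = j!/(2κ)^(j+1).
Normalization: ∫|ψ|² dx = 0.27562.
⟨p⟩ = 0.0000 and ⟨p²⟩ = 0.17649.
(Δp)² = 0.17649 − (0.0000)² = 0.17649.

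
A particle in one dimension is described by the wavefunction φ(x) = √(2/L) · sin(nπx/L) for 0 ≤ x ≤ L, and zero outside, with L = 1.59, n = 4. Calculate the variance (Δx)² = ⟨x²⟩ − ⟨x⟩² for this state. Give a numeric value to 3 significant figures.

0.203

Compute ⟨x⟩ and ⟨x²⟩ separately, then (Δx)² = ⟨x²⟩ − ⟨x⟩².
With sin²θ = (1 − cos2θ)/2 on 0 ≤ x ≤ L: ∫sin²(nπx/L) dx = L/2, ∫x·sin²(nπx/L) dx = L²/4, ∫x²·sin²(nπx/L) dx = L³·(1/6 − 1/(4n²π²)); higher powers xᵏ the same way, integrating xᵏ·cos(2nπx/L) by parts.
⟨x⟩ = 0.79500 and ⟨x²⟩ = 0.83470.
(Δx)² = 0.83470 − (0.79500)² = 0.20267.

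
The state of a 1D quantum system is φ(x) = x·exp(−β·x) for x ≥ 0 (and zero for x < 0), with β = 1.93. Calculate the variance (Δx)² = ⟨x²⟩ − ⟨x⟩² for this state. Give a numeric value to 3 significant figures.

Compute ⟨x⟩ and ⟨x²⟩ separately, then (Δx)² = ⟨x²⟩ − ⟨x⟩².
Every integrand reduces to terms xʲ·e^(−2βx) on [0, ∞); use ∫₀^∞ xʲ·e^(−2βx) dx = j!/(2β)^(j+1).
Normalization: ∫|φ|² dx = 0.034775.
⟨x⟩ = 0.77720 and ⟨x²⟩ = 0.80539.
(Δx)² = 0.80539 − (0.77720)² = 0.20135.

0.201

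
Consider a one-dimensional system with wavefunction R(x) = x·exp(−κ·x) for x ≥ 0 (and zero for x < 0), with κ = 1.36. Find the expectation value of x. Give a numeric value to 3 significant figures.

1.10

⟨x⟩ = ∫ x·|R|² dx / ∫|R|² dx (integrals over the domain).
Every integrand reduces to terms xʲ·e^(−2κx) on [0, ∞); use ∫₀^∞ xʲ·e^(−2κx) dx = j!/(2κ)^(j+1).
State is unnormalized: ∫|R|² dx = 0.099386, and ∫R*·x·R dx = 0.10962, so ⟨x⟩ = 0.10962 / 0.099386.
⟨x⟩ = 1.1029.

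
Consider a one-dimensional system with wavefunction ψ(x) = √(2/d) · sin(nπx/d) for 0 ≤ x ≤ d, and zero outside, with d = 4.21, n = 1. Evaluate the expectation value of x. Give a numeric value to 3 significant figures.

⟨x⟩ = ∫ x·|ψ|² dx (integrals over the domain).
With sin²θ = (1 − cos2θ)/2 on 0 ≤ x ≤ d: ∫sin²(nπx/d) dx = d/2, ∫x·sin²(nπx/d) dx = d²/4, ∫x²·sin²(nπx/d) dx = d³·(1/6 − 1/(4n²π²)); higher powers xᵏ the same way, integrating xᵏ·cos(2nπx/d) by parts.
⟨x⟩ = 2.1050.

2.11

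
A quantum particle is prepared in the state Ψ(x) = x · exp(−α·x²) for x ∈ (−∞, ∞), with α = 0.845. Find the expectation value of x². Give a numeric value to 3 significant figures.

0.888

⟨x²⟩ = ∫ x²·|Ψ|² dx / ∫|Ψ|² dx (integrals over the domain).
Expand each integrand as polynomial × e^(−2αx²) and use ∫x^(2j)·e^(−2αx²) dx = (2j−1)!!/(4α)^j · √(π/(2α)), odd powers → 0; here √(π/(2α)) = 1.3634.
State is unnormalized: ∫|Ψ|² dx = 0.40338, and ∫Ψ*·x²·Ψ dx = 0.35803, so ⟨x²⟩ = 0.35803 / 0.40338.
⟨x²⟩ = 0.88757.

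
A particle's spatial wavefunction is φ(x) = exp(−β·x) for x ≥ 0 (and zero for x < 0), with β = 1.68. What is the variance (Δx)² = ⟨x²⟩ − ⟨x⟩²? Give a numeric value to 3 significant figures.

0.0886

Compute ⟨x⟩ and ⟨x²⟩ separately, then (Δx)² = ⟨x²⟩ − ⟨x⟩².
Every integrand reduces to terms xʲ·e^(−2βx) on [0, ∞); use ∫₀^∞ xʲ·e^(−2βx) dx = j!/(2β)^(j+1).
Normalization: ∫|φ|² dx = 0.29762.
⟨x⟩ = 0.29762 and ⟨x²⟩ = 0.17715.
(Δx)² = 0.17715 − (0.29762)² = 0.088577.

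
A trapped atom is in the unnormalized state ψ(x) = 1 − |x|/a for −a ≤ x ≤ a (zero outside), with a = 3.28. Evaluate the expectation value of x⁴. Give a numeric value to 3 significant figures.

3.31

⟨x⁴⟩ = ∫ x⁴·|ψ|² dx / ∫|ψ|² dx (integrals over the domain).
ψ is even, so ∫ over [−a, a] = 2∫₀ᵃ with ψ = 1 − x/a there: ∫₀ᵃ (1 − x/a)² dx = a/3, ∫₀ᵃ x²(1 − x/a)² dx = a³/30, ∫₀ᵃ x⁴(1 − x/a)² dx = a⁵/105.
State is unnormalized: ∫|ψ|² dx = 2.1867, and ∫ψ*·x⁴·ψ dx = 7.2312, so ⟨x⁴⟩ = 7.2312 / 2.1867.
⟨x⁴⟩ = 3.3069.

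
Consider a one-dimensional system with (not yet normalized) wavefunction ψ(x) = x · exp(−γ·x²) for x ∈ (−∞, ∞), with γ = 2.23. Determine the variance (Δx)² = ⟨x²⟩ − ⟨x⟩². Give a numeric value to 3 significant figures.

0.336

Compute ⟨x⟩ and ⟨x²⟩ separately, then (Δx)² = ⟨x²⟩ − ⟨x⟩².
Expand each integrand as polynomial × e^(−2γx²) and use ∫x^(2j)·e^(−2γx²) dx = (2j−1)!!/(4γ)^j · √(π/(2γ)), odd powers → 0; here √(π/(2γ)) = 0.83928.
Normalization: ∫|ψ|² dx = 0.094090.
⟨x⟩ = 0.0000 and ⟨x²⟩ = 0.33632.
(Δx)² = 0.33632 − (0.0000)² = 0.33632.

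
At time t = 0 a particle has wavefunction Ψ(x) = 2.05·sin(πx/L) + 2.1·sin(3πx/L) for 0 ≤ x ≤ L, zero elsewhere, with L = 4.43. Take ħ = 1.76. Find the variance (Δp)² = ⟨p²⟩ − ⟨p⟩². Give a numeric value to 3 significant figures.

Compute ⟨p⟩ and ⟨p²⟩ separately; (Δp)² = ⟨p²⟩ − ⟨p⟩².
d²/dx² sin(jπx/L) = −(jπ/L)²·sin(jπx/L); on 0 ≤ x ≤ L, ∫sin²(jπx/L) dx = L/2 and ∫sin(jπx/L)·sin(lπx/L) dx = 0 for j ≠ l, so only diagonal terms survive in ∫|Ψ|² and ∫Ψ·Ψ″; ∫Ψ·Ψ′ dx = [Ψ²/2] between the walls = 0.
Normalization: ∫|Ψ|² dx = 19.077.
⟨p⟩ = 0.0000 and ⟨p²⟩ = 7.9392.
(Δp)² = 7.9392 − (0.0000)² = 7.9392.

7.94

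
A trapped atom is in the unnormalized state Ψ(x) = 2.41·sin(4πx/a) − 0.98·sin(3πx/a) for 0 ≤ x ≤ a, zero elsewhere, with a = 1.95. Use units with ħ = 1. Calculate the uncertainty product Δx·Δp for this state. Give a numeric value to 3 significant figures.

Δx = √(⟨x²⟩−⟨x⟩²), Δp = √(⟨p²⟩−⟨p⟩²).
On 0 ≤ x ≤ a (j ≠ l): ∫sin²(jπx/a) dx = a/2, ∫sin(jπx/a)·sin(lπx/a) dx = 0; diagonal moments ∫x·sin²(jπx/a) dx = a²/4, ∫x²·sin²(jπx/a) dx = a³·(1/6 − 1/(4j²π²)); cross terms ∫x·sin(jπx/a)·sin(lπx/a) dx = 0 for j + l even and −4jla²/(π²(j² − l²)²) for j + l odd, ∫x²·sin(jπx/a)·sin(lπx/a) dx = (−1)^(j+l)·4jla³/(π²(j² − l²)²); higher powers the same way via product-to-sum and parts. d²/dx² sin(jπx/a) = −(jπ/a)²·sin(jπx/a); on 0 ≤ x ≤ a, ∫sin²(jπx/a) dx = a/2 and ∫sin(jπx/a)·sin(lπx/a) dx = 0 for j ≠ l, so only diagonal terms survive in ∫|Ψ|² and ∫Ψ·Ψ″; ∫Ψ·Ψ′ dx = [Ψ²/2] between the walls = 0.
Normalization: ∫|Ψ|² dx = 6.5993.
⟨x⟩ = 1.2451, ⟨x²⟩ = 1.7809 ⇒ Δx = 0.48014.
⟨p⟩ = 0.0000, ⟨p²⟩ = 38.951 ⇒ Δp = 6.2411.
Δx·Δp = 2.9966.

3.00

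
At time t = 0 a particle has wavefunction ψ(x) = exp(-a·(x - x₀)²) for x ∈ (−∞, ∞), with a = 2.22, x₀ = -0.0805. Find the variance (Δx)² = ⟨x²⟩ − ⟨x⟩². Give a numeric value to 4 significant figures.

0.1126

Compute ⟨x⟩ and ⟨x²⟩ separately, then (Δx)² = ⟨x²⟩ − ⟨x⟩².
Gaussian moments (u = x − x₀): ∫u^(2j)·e^(−2au²) du = (2j−1)!!/(4a)^j · √(π/(2a)), odd powers integrate to 0; here √(π/(2a)) = 0.84117.
Normalization: ∫|ψ|² dx = 0.84117.
⟨x⟩ = -0.080500 and ⟨x²⟩ = 0.11909.
(Δx)² = 0.11909 − (-0.080500)² = 0.11261.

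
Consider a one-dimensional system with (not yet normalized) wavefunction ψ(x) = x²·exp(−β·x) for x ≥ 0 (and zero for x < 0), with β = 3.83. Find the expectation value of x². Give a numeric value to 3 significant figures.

⟨x²⟩ = ∫ x²·|ψ|² dx / ∫|ψ|² dx (integrals over the domain).
Every integrand reduces to terms xʲ·e^(−2βx) on [0, ∞); use ∫₀^∞ xʲ·e^(−2βx) dx = j!/(2β)^(j+1).
State is unnormalized: ∫|ψ|² dx = 0.00091005, and ∫ψ*·x²·ψ dx = 0.00046530, so ⟨x²⟩ = 0.00046530 / 0.00091005.
⟨x²⟩ = 0.51129.

0.511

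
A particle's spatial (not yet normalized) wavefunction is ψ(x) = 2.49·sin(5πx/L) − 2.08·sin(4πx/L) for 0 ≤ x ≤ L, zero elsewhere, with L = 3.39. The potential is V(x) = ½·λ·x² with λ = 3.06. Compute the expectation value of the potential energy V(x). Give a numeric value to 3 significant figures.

9.28

⟨V⟩ = ∫ V(x)·|ψ|² dx / ∫|ψ|² dx.
On 0 ≤ x ≤ L (j ≠ l): ∫sin²(jπx/L) dx = L/2, ∫sin(jπx/L)·sin(lπx/L) dx = 0; diagonal moments ∫x·sin²(jπx/L) dx = L²/4, ∫x²·sin²(jπx/L) dx = L³·(1/6 − 1/(4j²π²)); cross terms ∫x·sin(jπx/L)·sin(lπx/L) dx = 0 for j + l even and −4jlL²/(π²(j² − l²)²) for j + l odd, ∫x²·sin(jπx/L)·sin(lπx/L) dx = (−1)^(j+l)·4jlL³/(π²(j² − l²)²); higher powers the same way via product-to-sum and parts.
State is unnormalized: ∫|ψ|² dx = 17.842, and ∫ψ*·V(x)·ψ dx = 165.58, so ⟨V⟩ = 165.58 / 17.842.
⟨V⟩ = 9.2800.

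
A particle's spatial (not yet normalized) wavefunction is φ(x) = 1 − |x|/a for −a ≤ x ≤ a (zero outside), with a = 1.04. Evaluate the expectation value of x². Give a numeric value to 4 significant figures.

⟨x²⟩ = ∫ x²·|φ|² dx / ∫|φ|² dx (integrals over the domain).
φ is even, so ∫ over [−a, a] = 2∫₀ᵃ with φ = 1 − x/a there: ∫₀ᵃ (1 − x/a)² dx = a/3, ∫₀ᵃ x²(1 − x/a)² dx = a³/30, ∫₀ᵃ x⁴(1 − x/a)² dx = a⁵/105.
State is unnormalized: ∫|φ|² dx = 0.69333, and ∫φ*·x²·φ dx = 0.074991, so ⟨x²⟩ = 0.074991 / 0.69333.
⟨x²⟩ = 0.10816.

0.1082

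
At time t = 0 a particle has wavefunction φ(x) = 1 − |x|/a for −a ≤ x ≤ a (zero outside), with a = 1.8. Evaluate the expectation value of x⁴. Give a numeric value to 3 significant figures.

⟨x⁴⟩ = ∫ x⁴·|φ|² dx / ∫|φ|² dx (integrals over the domain).
φ is even, so ∫ over [−a, a] = 2∫₀ᵃ with φ = 1 − x/a there: ∫₀ᵃ (1 − x/a)² dx = a/3, ∫₀ᵃ x²(1 − x/a)² dx = a³/30, ∫₀ᵃ x⁴(1 − x/a)² dx = a⁵/105.
State is unnormalized: ∫|φ|² dx = 1.2000, and ∫φ*·x⁴·φ dx = 0.35992, so ⟨x⁴⟩ = 0.35992 / 1.2000.
⟨x⁴⟩ = 0.29993.

0.300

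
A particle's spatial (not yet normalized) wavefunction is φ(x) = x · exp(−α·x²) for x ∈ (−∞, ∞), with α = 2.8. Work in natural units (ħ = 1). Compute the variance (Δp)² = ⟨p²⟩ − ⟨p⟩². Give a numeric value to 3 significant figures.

8.40

Compute ⟨p⟩ and ⟨p²⟩ separately; (Δp)² = ⟨p²⟩ − ⟨p⟩².
Expand each integrand as polynomial × e^(−2αx²) and use ∫x^(2j)·e^(−2αx²) dx = (2j−1)!!/(4α)^j · √(π/(2α)), odd powers → 0; here √(π/(2α)) = 0.74900. Differentiate with the product rule, d/dx e^(−αx²) = −2αx·e^(−αx²).
Normalization: ∫|φ|² dx = 0.066875.
⟨p⟩ = 0.0000 and ⟨p²⟩ = 8.4000.
(Δp)² = 8.4000 − (0.0000)² = 8.4000.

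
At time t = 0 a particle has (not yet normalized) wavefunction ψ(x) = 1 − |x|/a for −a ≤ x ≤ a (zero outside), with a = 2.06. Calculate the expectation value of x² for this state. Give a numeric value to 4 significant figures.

⟨x²⟩ = ∫ x²·|ψ|² dx / ∫|ψ|² dx (integrals over the domain).
ψ is even, so ∫ over [−a, a] = 2∫₀ᵃ with ψ = 1 − x/a there: ∫₀ᵃ (1 − x/a)² dx = a/3, ∫₀ᵃ x²(1 − x/a)² dx = a³/30, ∫₀ᵃ x⁴(1 − x/a)² dx = a⁵/105.
State is unnormalized: ∫|ψ|² dx = 1.3733, and ∫ψ*·x²·ψ dx = 0.58279, so ⟨x²⟩ = 0.58279 / 1.3733.
⟨x²⟩ = 0.42436.

0.4244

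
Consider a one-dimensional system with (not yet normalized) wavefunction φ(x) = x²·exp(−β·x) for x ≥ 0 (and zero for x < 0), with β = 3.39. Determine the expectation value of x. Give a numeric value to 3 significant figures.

0.737

⟨x⟩ = ∫ x·|φ|² dx / ∫|φ|² dx (integrals over the domain).
Every integrand reduces to terms xʲ·e^(−2βx) on [0, ∞); use ∫₀^∞ xʲ·e^(−2βx) dx = j!/(2β)^(j+1).
State is unnormalized: ∫|φ|² dx = 0.0016752, and ∫φ*·x·φ dx = 0.0012354, so ⟨x⟩ = 0.0012354 / 0.0016752.
⟨x⟩ = 0.73746.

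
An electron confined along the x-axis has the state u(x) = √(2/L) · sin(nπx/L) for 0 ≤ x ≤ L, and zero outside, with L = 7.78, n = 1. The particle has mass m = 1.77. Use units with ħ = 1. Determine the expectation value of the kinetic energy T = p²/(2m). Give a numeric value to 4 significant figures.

T = −(ħ²/2m) d²/dx², so ⟨T⟩ = −(ħ²/2m) ∫ u*·u'' dx; with m = 1.77.
d/dx sin(nπx/L) = (nπ/L)·cos(nπx/L) and d²/dx² sin(nπx/L) = −(nπ/L)²·sin(nπx/L); on 0 ≤ x ≤ L, ∫sin²(nπx/L) dx = L/2 and ∫sin(nπx/L)·cos(nπx/L) dx = 0.
⟨T⟩ = 0.046061.

0.04606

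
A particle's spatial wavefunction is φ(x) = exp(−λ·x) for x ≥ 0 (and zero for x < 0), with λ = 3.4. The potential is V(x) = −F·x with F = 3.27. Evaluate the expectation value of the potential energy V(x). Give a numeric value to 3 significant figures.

-0.481

⟨V⟩ = ∫ V(x)·|φ|² dx / ∫|φ|² dx.
Every integrand reduces to terms xʲ·e^(−2λx) on [0, ∞); use ∫₀^∞ xʲ·e^(−2λx) dx = j!/(2λ)^(j+1).
State is unnormalized: ∫|φ|² dx = 0.14706, and ∫φ*·V(x)·φ dx = -0.070718, so ⟨V⟩ = -0.070718 / 0.14706.
⟨V⟩ = -0.48088.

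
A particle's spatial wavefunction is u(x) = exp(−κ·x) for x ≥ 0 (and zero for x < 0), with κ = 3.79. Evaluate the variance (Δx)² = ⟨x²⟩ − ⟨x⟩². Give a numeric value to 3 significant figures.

Compute ⟨x⟩ and ⟨x²⟩ separately, then (Δx)² = ⟨x²⟩ − ⟨x⟩².
Every integrand reduces to terms xʲ·e^(−2κx) on [0, ∞); use ∫₀^∞ xʲ·e^(−2κx) dx = j!/(2κ)^(j+1).
Normalization: ∫|u|² dx = 0.13193.
⟨x⟩ = 0.13193 and ⟨x²⟩ = 0.034809.
(Δx)² = 0.034809 − (0.13193)² = 0.017405.

0.0174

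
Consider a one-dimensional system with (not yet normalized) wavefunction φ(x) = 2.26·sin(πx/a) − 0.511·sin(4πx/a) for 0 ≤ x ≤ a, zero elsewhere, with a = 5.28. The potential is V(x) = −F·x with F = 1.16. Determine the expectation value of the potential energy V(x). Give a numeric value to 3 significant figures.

⟨V⟩ = ∫ V(x)·|φ|² dx / ∫|φ|² dx.
On 0 ≤ x ≤ a (j ≠ l): ∫sin²(jπx/a) dx = a/2, ∫sin(jπx/a)·sin(lπx/a) dx = 0; diagonal moments ∫x·sin²(jπx/a) dx = a²/4, ∫x²·sin²(jπx/a) dx = a³·(1/6 − 1/(4j²π²)); cross terms ∫x·sin(jπx/a)·sin(lπx/a) dx = 0 for j + l even and −4jla²/(π²(j² − l²)²) for j + l odd, ∫x²·sin(jπx/a)·sin(lπx/a) dx = (−1)^(j+l)·4jla³/(π²(j² − l²)²); higher powers the same way via product-to-sum and parts.
State is unnormalized: ∫|φ|² dx = 14.173, and ∫φ*·V(x)·φ dx = -43.943, so ⟨V⟩ = -43.943 / 14.173.
⟨V⟩ = -3.1004.

-3.10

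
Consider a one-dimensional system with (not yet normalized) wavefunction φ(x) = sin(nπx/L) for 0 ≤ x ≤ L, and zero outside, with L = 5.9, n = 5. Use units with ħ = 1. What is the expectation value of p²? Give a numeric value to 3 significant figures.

p² φ = −ħ² d²φ/dx²; ⟨p²⟩ = −ħ² ∫ φ*·φ'' dx / ∫|φ|² dx.
d/dx sin(nπx/L) = (nπ/L)·cos(nπx/L) and d²/dx² sin(nπx/L) = −(nπ/L)²·sin(nπx/L); on 0 ≤ x ≤ L, ∫sin²(nπx/L) dx = L/2 and ∫sin(nπx/L)·cos(nπx/L) dx = 0.
State is unnormalized: ∫|φ|² dx = 2.9500, and ∫φ*·(−ħ² φ'') dx = 20.910, so ⟨p²⟩ = 20.910 / 2.9500.
⟨p²⟩ = 7.0882.

7.09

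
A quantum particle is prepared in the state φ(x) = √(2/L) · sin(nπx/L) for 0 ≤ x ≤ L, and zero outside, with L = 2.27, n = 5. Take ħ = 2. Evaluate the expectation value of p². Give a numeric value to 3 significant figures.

192.

p² φ = −ħ² d²φ/dx²; ⟨p²⟩ = −ħ² ∫ φ*·φ'' dx.
d/dx sin(nπx/L) = (nπ/L)·cos(nπx/L) and d²/dx² sin(nπx/L) = −(nπ/L)²·sin(nπx/L); on 0 ≤ x ≤ L, ∫sin²(nπx/L) dx = L/2 and ∫sin(nπx/L)·cos(nπx/L) dx = 0.
⟨p²⟩ = 191.53.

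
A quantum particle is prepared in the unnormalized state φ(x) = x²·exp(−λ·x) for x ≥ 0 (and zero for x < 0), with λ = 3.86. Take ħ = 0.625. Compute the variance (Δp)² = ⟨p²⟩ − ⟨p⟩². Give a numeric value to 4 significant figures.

1.940

Compute ⟨p⟩ and ⟨p²⟩ separately; (Δp)² = ⟨p²⟩ − ⟨p⟩².
Differentiate x²·exp(−λ·x) with the product rule; every integrand then reduces to terms xʲ·e^(−2λx) on [0, ∞), with ∫₀^∞ xʲ·e^(−2λx) dx = j!/(2λ)^(j+1).
Normalization: ∫|φ|² dx = 0.00087524.
⟨p⟩ = 0.0000 and ⟨p²⟩ = 1.9401.
(Δp)² = 1.9401 − (0.0000)² = 1.9401.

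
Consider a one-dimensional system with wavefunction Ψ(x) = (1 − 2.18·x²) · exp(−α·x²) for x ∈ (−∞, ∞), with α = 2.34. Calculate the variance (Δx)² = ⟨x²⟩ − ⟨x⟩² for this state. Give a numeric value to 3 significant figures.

0.0638

Compute ⟨x⟩ and ⟨x²⟩ separately, then (Δx)² = ⟨x²⟩ − ⟨x⟩².
Expand each integrand as polynomial × e^(−2αx²) and use ∫x^(2j)·e^(−2αx²) dx = (2j−1)!!/(4α)^j · √(π/(2α)), odd powers → 0; here √(π/(2α)) = 0.81932.
Normalization: ∫|Ψ|² dx = 0.57100.
⟨x⟩ = 0.0000 and ⟨x²⟩ = 0.063809.
(Δx)² = 0.063809 − (0.0000)² = 0.063809.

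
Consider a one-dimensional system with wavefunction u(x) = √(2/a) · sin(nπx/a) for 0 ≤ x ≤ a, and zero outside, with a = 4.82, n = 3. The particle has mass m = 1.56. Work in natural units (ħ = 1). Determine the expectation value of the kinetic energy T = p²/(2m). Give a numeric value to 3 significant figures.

T = −(ħ²/2m) d²/dx², so ⟨T⟩ = −(ħ²/2m) ∫ u*·u'' dx; with m = 1.56.
d/dx sin(nπx/a) = (nπ/a)·cos(nπx/a) and d²/dx² sin(nπx/a) = −(nπ/a)²·sin(nπx/a); on 0 ≤ x ≤ a, ∫sin²(nπx/a) dx = a/2 and ∫sin(nπx/a)·cos(nπx/a) dx = 0.
⟨T⟩ = 1.2254.

1.23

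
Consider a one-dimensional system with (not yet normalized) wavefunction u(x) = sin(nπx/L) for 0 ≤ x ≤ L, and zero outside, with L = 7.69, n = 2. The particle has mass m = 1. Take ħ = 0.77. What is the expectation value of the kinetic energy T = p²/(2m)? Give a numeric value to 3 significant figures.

T = −(ħ²/2m) d²/dx², so ⟨T⟩ = −(ħ²/2m) ∫ u*·u'' dx / ∫|u|² dx; with m = 1.
d/dx sin(nπx/L) = (nπ/L)·cos(nπx/L) and d²/dx² sin(nπx/L) = −(nπ/L)²·sin(nπx/L); on 0 ≤ x ≤ L, ∫sin²(nπx/L) dx = L/2 and ∫sin(nπx/L)·cos(nπx/L) dx = 0.
State is unnormalized: ∫|u|² dx = 3.8450, and ∫u*·(−ħ²/2m · u'') dx = 0.76095, so ⟨T⟩ = 0.76095 / 3.8450.
⟨T⟩ = 0.19791.

0.198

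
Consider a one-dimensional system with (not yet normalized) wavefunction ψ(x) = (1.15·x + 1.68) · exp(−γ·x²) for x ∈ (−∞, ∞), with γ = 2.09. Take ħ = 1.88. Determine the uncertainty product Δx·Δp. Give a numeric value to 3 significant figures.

0.941

Δx = √(⟨x²⟩−⟨x⟩²), Δp = √(⟨p²⟩−⟨p⟩²).
Expand each integrand as polynomial × e^(−2γx²) and use ∫x^(2j)·e^(−2γx²) dx = (2j−1)!!/(4γ)^j · √(π/(2γ)), odd powers → 0; here √(π/(2γ)) = 0.86694. Differentiate with the product rule, d/dx e^(−γx²) = −2γx·e^(−γx²).
Normalization: ∫|ψ|² dx = 2.5840.
⟨x⟩ = 0.15507, ⟨x²⟩ = 0.13231 ⇒ Δx = 0.32904.
⟨p⟩ = 0.0000, ⟨p²⟩ = 8.1710 ⇒ Δp = 2.8585.
Δx·Δp = 0.94056.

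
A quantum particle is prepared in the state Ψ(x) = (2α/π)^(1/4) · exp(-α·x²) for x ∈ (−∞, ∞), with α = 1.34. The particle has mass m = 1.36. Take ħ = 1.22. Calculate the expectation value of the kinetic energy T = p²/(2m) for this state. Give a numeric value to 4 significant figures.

0.7333

T = −(ħ²/2m) d²/dx², so ⟨T⟩ = −(ħ²/2m) ∫ Ψ*·Ψ'' dx; with m = 1.36.
Gaussian moments: ∫x^(2j)·e^(−2αx²) dx = (2j−1)!!/(4α)^j · √(π/(2α)), odd powers integrate to 0; here √(π/(2α)) = 1.0827. Derivatives: d/dx e^(−αx²) = −2αx·e^(−αx²), d²/dx² e^(−αx²) = (4α²x² − 2α)·e^(−αx²).
⟨T⟩ = 0.73326.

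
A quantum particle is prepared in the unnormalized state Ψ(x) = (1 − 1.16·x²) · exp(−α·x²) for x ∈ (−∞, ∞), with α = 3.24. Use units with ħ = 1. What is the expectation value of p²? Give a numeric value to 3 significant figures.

p² Ψ = −ħ² d²Ψ/dx²; ⟨p²⟩ = −ħ² ∫ Ψ*·Ψ'' dx / ∫|Ψ|² dx.
Expand each integrand as polynomial × e^(−2αx²) and use ∫x^(2j)·e^(−2αx²) dx = (2j−1)!!/(4α)^j · √(π/(2α)), odd powers → 0; here √(π/(2α)) = 0.69629. Differentiate with the product rule, d/dx e^(−αx²) = −2αx·e^(−αx²).
State is unnormalized: ∫|Ψ|² dx = 0.58838, and ∫Ψ*·(−ħ² Ψ'') dx = 2.7863, so ⟨p²⟩ = 2.7863 / 0.58838.
⟨p²⟩ = 4.7356.

4.74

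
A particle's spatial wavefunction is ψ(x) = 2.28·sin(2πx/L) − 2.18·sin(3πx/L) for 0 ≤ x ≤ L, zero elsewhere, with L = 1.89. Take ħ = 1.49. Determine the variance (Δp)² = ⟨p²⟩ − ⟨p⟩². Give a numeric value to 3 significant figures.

Compute ⟨p⟩ and ⟨p²⟩ separately; (Δp)² = ⟨p²⟩ − ⟨p⟩².
d²/dx² sin(jπx/L) = −(jπ/L)²·sin(jπx/L); on 0 ≤ x ≤ L, ∫sin²(jπx/L) dx = L/2 and ∫sin(jπx/L)·sin(lπx/L) dx = 0 for j ≠ l, so only diagonal terms survive in ∫|ψ|² and ∫ψ·ψ″; ∫ψ·ψ′ dx = [ψ²/2] between the walls = 0.
Normalization: ∫|ψ|² dx = 9.4035.
⟨p⟩ = 0.0000 and ⟨p²⟩ = 39.184.
(Δp)² = 39.184 − (0.0000)² = 39.184.

39.2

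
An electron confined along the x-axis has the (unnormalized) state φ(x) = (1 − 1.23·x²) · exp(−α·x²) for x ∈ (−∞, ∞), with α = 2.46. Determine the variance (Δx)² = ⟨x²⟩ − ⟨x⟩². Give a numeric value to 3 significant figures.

0.0618

Compute ⟨x⟩ and ⟨x²⟩ separately, then (Δx)² = ⟨x²⟩ − ⟨x⟩².
Expand each integrand as polynomial × e^(−2αx²) and use ∫x^(2j)·e^(−2αx²) dx = (2j−1)!!/(4α)^j · √(π/(2α)), odd powers → 0; here √(π/(2α)) = 0.79908.
Normalization: ∫|φ|² dx = 0.63677.
⟨x⟩ = 0.0000 and ⟨x²⟩ = 0.061773.
(Δx)² = 0.061773 − (0.0000)² = 0.061773.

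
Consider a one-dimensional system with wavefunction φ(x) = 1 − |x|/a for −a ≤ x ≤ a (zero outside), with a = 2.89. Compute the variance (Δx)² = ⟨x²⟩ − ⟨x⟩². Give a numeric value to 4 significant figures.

0.8352

Compute ⟨x⟩ and ⟨x²⟩ separately, then (Δx)² = ⟨x²⟩ − ⟨x⟩².
φ is even, so ∫ over [−a, a] = 2∫₀ᵃ with φ = 1 − x/a there: ∫₀ᵃ (1 − x/a)² dx = a/3, ∫₀ᵃ x²(1 − x/a)² dx = a³/30, ∫₀ᵃ x⁴(1 − x/a)² dx = a⁵/105.
Normalization: ∫|φ|² dx = 1.9267.
⟨x⟩ = 0.0000 and ⟨x²⟩ = 0.83521.
(Δx)² = 0.83521 − (0.0000)² = 0.83521.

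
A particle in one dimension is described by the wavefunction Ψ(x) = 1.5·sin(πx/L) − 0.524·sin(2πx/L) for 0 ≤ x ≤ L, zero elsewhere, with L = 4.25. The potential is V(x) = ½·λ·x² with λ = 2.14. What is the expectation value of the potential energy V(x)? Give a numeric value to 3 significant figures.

⟨V⟩ = ∫ V(x)·|Ψ|² dx / ∫|Ψ|² dx.
On 0 ≤ x ≤ L (j ≠ l): ∫sin²(jπx/L) dx = L/2, ∫sin(jπx/L)·sin(lπx/L) dx = 0; diagonal moments ∫x·sin²(jπx/L) dx = L²/4, ∫x²·sin²(jπx/L) dx = L³·(1/6 − 1/(4j²π²)); cross terms ∫x·sin(jπx/L)·sin(lπx/L) dx = 0 for j + l even and −4jlL²/(π²(j² − l²)²) for j + l odd, ∫x²·sin(jπx/L)·sin(lπx/L) dx = (−1)^(j+l)·4jlL³/(π²(j² − l²)²); higher powers the same way via product-to-sum and parts.
State is unnormalized: ∫|Ψ|² dx = 5.3647, and ∫Ψ*·V(x)·Ψ dx = 41.366, so ⟨V⟩ = 41.366 / 5.3647.
⟨V⟩ = 7.7108.

7.71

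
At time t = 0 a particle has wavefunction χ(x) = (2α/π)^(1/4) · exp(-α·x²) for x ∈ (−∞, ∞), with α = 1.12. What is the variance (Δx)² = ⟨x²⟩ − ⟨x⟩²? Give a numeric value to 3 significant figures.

Compute ⟨x⟩ and ⟨x²⟩ separately, then (Δx)² = ⟨x²⟩ − ⟨x⟩².
Gaussian moments: ∫x^(2j)·e^(−2αx²) dx = (2j−1)!!/(4α)^j · √(π/(2α)), odd powers integrate to 0; here √(π/(2α)) = 1.1843.
⟨x⟩ = 0.0000 and ⟨x²⟩ = 0.22321.
(Δx)² = 0.22321 − (0.0000)² = 0.22321.

0.223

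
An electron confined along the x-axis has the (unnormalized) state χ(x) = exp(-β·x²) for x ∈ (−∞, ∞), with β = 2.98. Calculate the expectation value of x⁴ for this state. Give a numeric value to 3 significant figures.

0.0211

⟨x⁴⟩ = ∫ x⁴·|χ|² dx / ∫|χ|² dx (integrals over the domain).
Gaussian moments: ∫x^(2j)·e^(−2βx²) dx = (2j−1)!!/(4β)^j · √(π/(2β)), odd powers integrate to 0; here √(π/(2β)) = 0.72603.
State is unnormalized: ∫|χ|² dx = 0.72603, and ∫χ*·x⁴·χ dx = 0.015329, so ⟨x⁴⟩ = 0.015329 / 0.72603.
⟨x⁴⟩ = 0.021114.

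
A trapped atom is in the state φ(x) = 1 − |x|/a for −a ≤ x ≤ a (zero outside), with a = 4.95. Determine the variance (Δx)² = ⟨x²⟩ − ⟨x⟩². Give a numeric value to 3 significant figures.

2.45

Compute ⟨x⟩ and ⟨x²⟩ separately, then (Δx)² = ⟨x²⟩ − ⟨x⟩².
φ is even, so ∫ over [−a, a] = 2∫₀ᵃ with φ = 1 − x/a there: ∫₀ᵃ (1 − x/a)² dx = a/3, ∫₀ᵃ x²(1 − x/a)² dx = a³/30, ∫₀ᵃ x⁴(1 − x/a)² dx = a⁵/105.
Normalization: ∫|φ|² dx = 3.3000.
⟨x⟩ = 0.0000 and ⟨x²⟩ = 2.4503.
(Δx)² = 2.4503 − (0.0000)² = 2.4503.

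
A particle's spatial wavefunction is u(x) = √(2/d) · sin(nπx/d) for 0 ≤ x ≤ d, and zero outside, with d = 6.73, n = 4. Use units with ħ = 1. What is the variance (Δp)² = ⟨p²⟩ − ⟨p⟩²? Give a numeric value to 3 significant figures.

3.49

Compute ⟨p⟩ and ⟨p²⟩ separately; (Δp)² = ⟨p²⟩ − ⟨p⟩².
d/dx sin(nπx/d) = (nπ/d)·cos(nπx/d) and d²/dx² sin(nπx/d) = −(nπ/d)²·sin(nπx/d); on 0 ≤ x ≤ d, ∫sin²(nπx/d) dx = d/2 and ∫sin(nπx/d)·cos(nπx/d) dx = 0.
⟨p⟩ = 0.0000 and ⟨p²⟩ = 3.4865.
(Δp)² = 3.4865 − (0.0000)² = 3.4865.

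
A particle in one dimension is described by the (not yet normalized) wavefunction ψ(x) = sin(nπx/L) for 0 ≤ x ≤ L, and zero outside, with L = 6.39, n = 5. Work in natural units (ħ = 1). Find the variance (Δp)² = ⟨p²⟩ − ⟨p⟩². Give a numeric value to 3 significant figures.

6.04

Compute ⟨p⟩ and ⟨p²⟩ separately; (Δp)² = ⟨p²⟩ − ⟨p⟩².
d/dx sin(nπx/L) = (nπ/L)·cos(nπx/L) and d²/dx² sin(nπx/L) = −(nπ/L)²·sin(nπx/L); on 0 ≤ x ≤ L, ∫sin²(nπx/L) dx = L/2 and ∫sin(nπx/L)·cos(nπx/L) dx = 0.
Normalization: ∫|ψ|² dx = 3.1950.
⟨p⟩ = 0.0000 and ⟨p²⟩ = 6.0428.
(Δp)² = 6.0428 − (0.0000)² = 6.0428.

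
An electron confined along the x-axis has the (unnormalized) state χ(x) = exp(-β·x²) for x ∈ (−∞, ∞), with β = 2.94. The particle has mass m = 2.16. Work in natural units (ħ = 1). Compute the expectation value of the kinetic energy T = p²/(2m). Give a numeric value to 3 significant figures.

0.681

T = −(ħ²/2m) d²/dx², so ⟨T⟩ = −(ħ²/2m) ∫ χ*·χ'' dx / ∫|χ|² dx; with m = 2.16.
Gaussian moments: ∫x^(2j)·e^(−2βx²) dx = (2j−1)!!/(4β)^j · √(π/(2β)), odd powers integrate to 0; here √(π/(2β)) = 0.73095. Derivatives: d/dx e^(−βx²) = −2βx·e^(−βx²), d²/dx² e^(−βx²) = (4β²x² − 2β)·e^(−βx²).
State is unnormalized: ∫|χ|² dx = 0.73095, and ∫χ*·(−ħ²/2m · χ'') dx = 0.49745, so ⟨T⟩ = 0.49745 / 0.73095.
⟨T⟩ = 0.68056.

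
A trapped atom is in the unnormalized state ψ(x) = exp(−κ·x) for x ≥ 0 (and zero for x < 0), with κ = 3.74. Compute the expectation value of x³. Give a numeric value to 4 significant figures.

⟨x³⟩ = ∫ x³·|ψ|² dx / ∫|ψ|² dx (integrals over the domain).
Every integrand reduces to terms xʲ·e^(−2κx) on [0, ∞); use ∫₀^∞ xʲ·e^(−2κx) dx = j!/(2κ)^(j+1).
State is unnormalized: ∫|ψ|² dx = 0.13369, and ∫ψ*·x³·ψ dx = 0.0019167, so ⟨x³⟩ = 0.0019167 / 0.13369.
⟨x³⟩ = 0.014337.

0.01434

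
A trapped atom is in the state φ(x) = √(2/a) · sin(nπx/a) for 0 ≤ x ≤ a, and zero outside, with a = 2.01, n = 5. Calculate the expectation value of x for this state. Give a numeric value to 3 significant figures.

1.01

⟨x⟩ = ∫ x·|φ|² dx (integrals over the domain).
With sin²θ = (1 − cos2θ)/2 on 0 ≤ x ≤ a: ∫sin²(nπx/a) dx = a/2, ∫x·sin²(nπx/a) dx = a²/4, ∫x²·sin²(nπx/a) dx = a³·(1/6 − 1/(4n²π²)); higher powers xᵏ the same way, integrating xᵏ·cos(2nπx/a) by parts.
⟨x⟩ = 1.0050.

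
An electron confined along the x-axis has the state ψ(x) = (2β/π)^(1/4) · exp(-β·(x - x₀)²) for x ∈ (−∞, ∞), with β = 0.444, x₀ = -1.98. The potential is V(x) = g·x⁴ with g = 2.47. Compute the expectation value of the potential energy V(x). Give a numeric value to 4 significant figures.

⟨V⟩ = ∫ V(x)·|ψ|² dx.
Gaussian moments (u = x − x₀): ∫u^(2j)·e^(−2βu²) du = (2j−1)!!/(4β)^j · √(π/(2β)), odd powers integrate to 0; here √(π/(2β)) = 1.8809.
⟨V⟩ = 73.026.

73.03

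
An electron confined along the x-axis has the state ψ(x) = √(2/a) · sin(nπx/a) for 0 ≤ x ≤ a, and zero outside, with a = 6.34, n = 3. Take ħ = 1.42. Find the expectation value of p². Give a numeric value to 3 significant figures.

p² ψ = −ħ² d²ψ/dx²; ⟨p²⟩ = −ħ² ∫ ψ*·ψ'' dx.
d/dx sin(nπx/a) = (nπ/a)·cos(nπx/a) and d²/dx² sin(nπx/a) = −(nπ/a)²·sin(nπx/a); on 0 ≤ x ≤ a, ∫sin²(nπx/a) dx = a/2 and ∫sin(nπx/a)·cos(nπx/a) dx = 0.
⟨p²⟩ = 4.4560.

4.46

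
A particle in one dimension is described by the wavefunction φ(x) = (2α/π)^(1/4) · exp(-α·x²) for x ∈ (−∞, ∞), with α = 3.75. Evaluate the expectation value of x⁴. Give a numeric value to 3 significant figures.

0.0133

⟨x⁴⟩ = ∫ x⁴·|φ|² dx (integrals over the domain).
Gaussian moments: ∫x^(2j)·e^(−2αx²) dx = (2j−1)!!/(4α)^j · √(π/(2α)), odd powers integrate to 0; here √(π/(2α)) = 0.64721.
⟨x⁴⟩ = 0.013333.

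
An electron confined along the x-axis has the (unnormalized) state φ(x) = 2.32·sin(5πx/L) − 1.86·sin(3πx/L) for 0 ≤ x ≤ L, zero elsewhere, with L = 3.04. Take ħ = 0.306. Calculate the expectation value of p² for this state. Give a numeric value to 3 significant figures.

1.87

p² φ = −ħ² d²φ/dx²; ⟨p²⟩ = −ħ² ∫ φ*·φ'' dx / ∫|φ|² dx.
d²/dx² sin(jπx/L) = −(jπ/L)²·sin(jπx/L); on 0 ≤ x ≤ L, ∫sin²(jπx/L) dx = L/2 and ∫sin(jπx/L)·sin(lπx/L) dx = 0 for j ≠ l, so only diagonal terms survive in ∫|φ|² and ∫φ·φ″; ∫φ·φ′ dx = [φ²/2] between the walls = 0.
State is unnormalized: ∫|φ|² dx = 13.440, and ∫φ*·(−ħ² φ'') dx = 25.186, so ⟨p²⟩ = 25.186 / 13.440.
⟨p²⟩ = 1.8739.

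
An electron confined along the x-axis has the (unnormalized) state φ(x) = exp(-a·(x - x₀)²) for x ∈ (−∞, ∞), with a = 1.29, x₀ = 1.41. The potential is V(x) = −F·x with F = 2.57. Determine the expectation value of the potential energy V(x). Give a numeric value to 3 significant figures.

-3.62

⟨V⟩ = ∫ V(x)·|φ|² dx / ∫|φ|² dx.
Gaussian moments (u = x − x₀): ∫u^(2j)·e^(−2au²) du = (2j−1)!!/(4a)^j · √(π/(2a)), odd powers integrate to 0; here √(π/(2a)) = 1.1035.
State is unnormalized: ∫|φ|² dx = 1.1035, and ∫φ*·V(x)·φ dx = -3.9987, so ⟨V⟩ = -3.9987 / 1.1035.
⟨V⟩ = -3.6237.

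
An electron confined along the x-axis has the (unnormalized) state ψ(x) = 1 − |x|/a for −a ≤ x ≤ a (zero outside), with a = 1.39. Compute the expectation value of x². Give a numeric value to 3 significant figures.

⟨x²⟩ = ∫ x²·|ψ|² dx / ∫|ψ|² dx (integrals over the domain).
ψ is even, so ∫ over [−a, a] = 2∫₀ᵃ with ψ = 1 − x/a there: ∫₀ᵃ (1 − x/a)² dx = a/3, ∫₀ᵃ x²(1 − x/a)² dx = a³/30, ∫₀ᵃ x⁴(1 − x/a)² dx = a⁵/105.
State is unnormalized: ∫|ψ|² dx = 0.92667, and ∫ψ*·x²·ψ dx = 0.17904, so ⟨x²⟩ = 0.17904 / 0.92667.
⟨x²⟩ = 0.19321.

0.193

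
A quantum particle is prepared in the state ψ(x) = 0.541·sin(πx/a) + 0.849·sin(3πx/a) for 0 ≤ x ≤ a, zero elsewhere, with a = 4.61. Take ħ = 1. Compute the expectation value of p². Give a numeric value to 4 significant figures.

3.107

p² ψ = −ħ² d²ψ/dx²; ⟨p²⟩ = −ħ² ∫ ψ*·ψ'' dx / ∫|ψ|² dx.
d²/dx² sin(jπx/a) = −(jπ/a)²·sin(jπx/a); on 0 ≤ x ≤ a, ∫sin²(jπx/a) dx = a/2 and ∫sin(jπx/a)·sin(lπx/a) dx = 0 for j ≠ l, so only diagonal terms survive in ∫|ψ|² and ∫ψ·ψ″; ∫ψ·ψ′ dx = [ψ²/2] between the walls = 0.
State is unnormalized: ∫|ψ|² dx = 2.3361, and ∫ψ*·(−ħ² ψ'') dx = 7.2576, so ⟨p²⟩ = 7.2576 / 2.3361.
⟨p²⟩ = 3.1067.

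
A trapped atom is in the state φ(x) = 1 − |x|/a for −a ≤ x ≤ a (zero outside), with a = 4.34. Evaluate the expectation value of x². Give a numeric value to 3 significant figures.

⟨x²⟩ = ∫ x²·|φ|² dx / ∫|φ|² dx (integrals over the domain).
φ is even, so ∫ over [−a, a] = 2∫₀ᵃ with φ = 1 − x/a there: ∫₀ᵃ (1 − x/a)² dx = a/3, ∫₀ᵃ x²(1 − x/a)² dx = a³/30, ∫₀ᵃ x⁴(1 − x/a)² dx = a⁵/105.
State is unnormalized: ∫|φ|² dx = 2.8933, and ∫φ*·x²·φ dx = 5.4498, so ⟨x²⟩ = 5.4498 / 2.8933.
⟨x²⟩ = 1.8836.

1.88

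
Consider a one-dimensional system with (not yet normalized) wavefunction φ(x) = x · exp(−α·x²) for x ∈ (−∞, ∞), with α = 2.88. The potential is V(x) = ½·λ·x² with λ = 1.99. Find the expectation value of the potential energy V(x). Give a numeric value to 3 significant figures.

⟨V⟩ = ∫ V(x)·|φ|² dx / ∫|φ|² dx.
Expand each integrand as polynomial × e^(−2αx²) and use ∫x^(2j)·e^(−2αx²) dx = (2j−1)!!/(4α)^j · √(π/(2α)), odd powers → 0; here √(π/(2α)) = 0.73852.
State is unnormalized: ∫|φ|² dx = 0.064108, and ∫φ*·V(x)·φ dx = 0.016611, so ⟨V⟩ = 0.016611 / 0.064108.
⟨V⟩ = 0.25911.

0.259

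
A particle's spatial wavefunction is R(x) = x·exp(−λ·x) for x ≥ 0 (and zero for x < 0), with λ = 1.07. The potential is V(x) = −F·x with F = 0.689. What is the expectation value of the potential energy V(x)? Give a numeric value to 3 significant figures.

-0.966

⟨V⟩ = ∫ V(x)·|R|² dx / ∫|R|² dx.
Every integrand reduces to terms xʲ·e^(−2λx) on [0, ∞); use ∫₀^∞ xʲ·e^(−2λx) dx = j!/(2λ)^(j+1).
State is unnormalized: ∫|R|² dx = 0.20407, and ∫R*·V(x)·R dx = -0.19711, so ⟨V⟩ = -0.19711 / 0.20407.
⟨V⟩ = -0.96589.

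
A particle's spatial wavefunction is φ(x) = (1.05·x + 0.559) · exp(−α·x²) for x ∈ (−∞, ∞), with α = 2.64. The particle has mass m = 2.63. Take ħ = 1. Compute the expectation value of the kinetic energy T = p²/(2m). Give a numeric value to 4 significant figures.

T = −(ħ²/2m) d²/dx², so ⟨T⟩ = −(ħ²/2m) ∫ φ*·φ'' dx / ∫|φ|² dx; with m = 2.63.
Expand each integrand as polynomial × e^(−2αx²) and use ∫x^(2j)·e^(−2αx²) dx = (2j−1)!!/(4α)^j · √(π/(2α)), odd powers → 0; here √(π/(2α)) = 0.77136. Differentiate with the product rule, d/dx e^(−αx²) = −2αx·e^(−αx²).
State is unnormalized: ∫|φ|² dx = 0.32157, and ∫φ*·(−ħ²/2m · φ'') dx = 0.24223, so ⟨T⟩ = 0.24223 / 0.32157.
⟨T⟩ = 0.75329.

0.7533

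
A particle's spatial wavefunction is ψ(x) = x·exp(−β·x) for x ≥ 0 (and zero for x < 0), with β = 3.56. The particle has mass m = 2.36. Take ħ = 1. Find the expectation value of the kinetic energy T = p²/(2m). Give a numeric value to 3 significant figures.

2.69

T = −(ħ²/2m) d²/dx², so ⟨T⟩ = −(ħ²/2m) ∫ ψ*·ψ'' dx / ∫|ψ|² dx; with m = 2.36.
Differentiate x·exp(−β·x) with the product rule; every integrand then reduces to terms xʲ·e^(−2βx) on [0, ∞), with ∫₀^∞ xʲ·e^(−2βx) dx = j!/(2β)^(j+1).
State is unnormalized: ∫|ψ|² dx = 0.0055410, and ∫ψ*·(−ħ²/2m · ψ'') dx = 0.014878, so ⟨T⟩ = 0.014878 / 0.0055410.
⟨T⟩ = 2.6851.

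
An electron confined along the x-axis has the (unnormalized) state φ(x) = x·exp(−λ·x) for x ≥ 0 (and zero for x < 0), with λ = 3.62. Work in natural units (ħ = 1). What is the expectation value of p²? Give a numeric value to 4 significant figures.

13.10

p² φ = −ħ² d²φ/dx²; ⟨p²⟩ = −ħ² ∫ φ*·φ'' dx / ∫|φ|² dx.
Differentiate x·exp(−λ·x) with the product rule; every integrand then reduces to terms xʲ·e^(−2λx) on [0, ∞), with ∫₀^∞ xʲ·e^(−2λx) dx = j!/(2λ)^(j+1).
State is unnormalized: ∫|φ|² dx = 0.0052700, and ∫φ*·(−ħ² φ'') dx = 0.069061, so ⟨p²⟩ = 0.069061 / 0.0052700.
⟨p²⟩ = 13.104.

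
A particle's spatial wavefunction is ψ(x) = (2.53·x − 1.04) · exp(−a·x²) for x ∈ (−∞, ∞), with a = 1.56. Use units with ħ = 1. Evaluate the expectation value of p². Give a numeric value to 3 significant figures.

3.08

p² ψ = −ħ² d²ψ/dx²; ⟨p²⟩ = −ħ² ∫ ψ*·ψ'' dx / ∫|ψ|² dx.
Expand each integrand as polynomial × e^(−2ax²) and use ∫x^(2j)·e^(−2ax²) dx = (2j−1)!!/(4a)^j · √(π/(2a)), odd powers → 0; here √(π/(2a)) = 1.0035. Differentiate with the product rule, d/dx e^(−ax²) = −2ax·e^(−ax²).
State is unnormalized: ∫|ψ|² dx = 2.1147, and ∫ψ*·(−ħ² ψ'') dx = 6.5104, so ⟨p²⟩ = 6.5104 / 2.1147.
⟨p²⟩ = 3.0787.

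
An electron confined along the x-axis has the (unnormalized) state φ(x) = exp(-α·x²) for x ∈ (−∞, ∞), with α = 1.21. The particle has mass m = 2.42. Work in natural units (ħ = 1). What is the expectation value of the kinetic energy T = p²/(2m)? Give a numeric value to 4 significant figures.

0.2500

T = −(ħ²/2m) d²/dx², so ⟨T⟩ = −(ħ²/2m) ∫ φ*·φ'' dx / ∫|φ|² dx; with m = 2.42.
Gaussian moments: ∫x^(2j)·e^(−2αx²) dx = (2j−1)!!/(4α)^j · √(π/(2α)), odd powers integrate to 0; here √(π/(2α)) = 1.1394. Derivatives: d/dx e^(−αx²) = −2αx·e^(−αx²), d²/dx² e^(−αx²) = (4α²x² − 2α)·e^(−αx²).
State is unnormalized: ∫|φ|² dx = 1.1394, and ∫φ*·(−ħ²/2m · φ'') dx = 0.28484, so ⟨T⟩ = 0.28484 / 1.1394.
⟨T⟩ = 0.25000.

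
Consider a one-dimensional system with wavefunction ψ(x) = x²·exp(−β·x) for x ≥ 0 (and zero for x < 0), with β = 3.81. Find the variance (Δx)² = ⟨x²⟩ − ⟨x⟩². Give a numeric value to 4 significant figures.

0.08611

Compute ⟨x⟩ and ⟨x²⟩ separately, then (Δx)² = ⟨x²⟩ − ⟨x⟩².
Every integrand reduces to terms xʲ·e^(−2βx) on [0, ∞); use ∫₀^∞ xʲ·e^(−2βx) dx = j!/(2β)^(j+1).
Normalization: ∫|ψ|² dx = 0.00093419.
⟨x⟩ = 0.65617 and ⟨x²⟩ = 0.51667.
(Δx)² = 0.51667 − (0.65617)² = 0.086111.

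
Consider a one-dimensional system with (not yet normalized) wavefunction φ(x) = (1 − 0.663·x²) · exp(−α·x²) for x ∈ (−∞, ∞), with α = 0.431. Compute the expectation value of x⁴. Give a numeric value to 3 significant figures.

3.49

⟨x⁴⟩ = ∫ x⁴·|φ|² dx / ∫|φ|² dx (integrals over the domain).
Expand each integrand as polynomial × e^(−2αx²) and use ∫x^(2j)·e^(−2αx²) dx = (2j−1)!!/(4α)^j · √(π/(2α)), odd powers → 0; here √(π/(2α)) = 1.9091.
State is unnormalized: ∫|φ|² dx = 1.2877, and ∫φ*·x⁴·φ dx = 4.4909, so ⟨x⁴⟩ = 4.4909 / 1.2877.
⟨x⁴⟩ = 3.4874.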